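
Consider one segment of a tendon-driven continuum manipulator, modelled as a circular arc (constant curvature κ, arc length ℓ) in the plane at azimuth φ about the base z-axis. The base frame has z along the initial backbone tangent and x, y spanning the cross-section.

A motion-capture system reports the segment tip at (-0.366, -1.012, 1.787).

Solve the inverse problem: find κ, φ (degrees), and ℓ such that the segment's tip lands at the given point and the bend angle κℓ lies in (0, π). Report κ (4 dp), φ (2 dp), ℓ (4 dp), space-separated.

0.4946 250.12 2.1918

ρ = √(x²+y²) = √(-0.366² + -1.012²) = 1.07615
φ = atan2(y, x) mod 360° = atan2(-1.012, -0.366) = 250.1170°
|p|² = ρ² + z² = 1.07615² + 1.787² = 4.35147
κ = 2ρ / |p|² = 2×1.07615 / 4.35147 = 0.49461
θ = 2·atan2(ρ, z) = 2·atan2(1.07615, 1.787) = 1.08409 rad
ℓ = θ/κ = 1.08409/0.49461 = 2.19178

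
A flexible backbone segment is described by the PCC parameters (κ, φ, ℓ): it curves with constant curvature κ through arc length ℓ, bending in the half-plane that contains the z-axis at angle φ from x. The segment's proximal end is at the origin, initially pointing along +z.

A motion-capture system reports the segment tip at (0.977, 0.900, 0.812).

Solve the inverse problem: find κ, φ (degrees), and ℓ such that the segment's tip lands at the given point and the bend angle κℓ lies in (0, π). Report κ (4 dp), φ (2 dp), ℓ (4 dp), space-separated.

1.0961 42.65 1.8651

ρ = √(x²+y²) = √(0.977² + 0.900²) = 1.32836
φ = atan2(y, x) mod 360° = atan2(0.900, 0.977) = 42.6509°
|p|² = ρ² + z² = 1.32836² + 0.812² = 2.42387
κ = 2ρ / |p|² = 2×1.32836 / 2.42387 = 1.09606
θ = 2·atan2(ρ, z) = 2·atan2(1.32836, 0.812) = 2.04424 rad
ℓ = θ/κ = 2.04424/1.09606 = 1.86508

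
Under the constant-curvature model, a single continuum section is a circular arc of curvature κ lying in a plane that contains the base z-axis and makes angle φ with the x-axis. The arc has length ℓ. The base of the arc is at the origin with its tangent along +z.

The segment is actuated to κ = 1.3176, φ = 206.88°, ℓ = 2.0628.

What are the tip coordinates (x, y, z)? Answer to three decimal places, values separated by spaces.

-1.294 -0.656 0.312

θ = κ·ℓ = 1.3176 × 2.0628 = 2.71795 rad
ρ = (1 − cos θ)/κ = (1 − -0.91160)/1.3176 = 1.45082
z = sin θ / κ = 0.41109/1.3176 = 0.31200
x = ρ cos φ = 1.45082 × cos(206.88°) = -1.29406
y = ρ sin φ = 1.45082 × sin(206.88°) = -0.65595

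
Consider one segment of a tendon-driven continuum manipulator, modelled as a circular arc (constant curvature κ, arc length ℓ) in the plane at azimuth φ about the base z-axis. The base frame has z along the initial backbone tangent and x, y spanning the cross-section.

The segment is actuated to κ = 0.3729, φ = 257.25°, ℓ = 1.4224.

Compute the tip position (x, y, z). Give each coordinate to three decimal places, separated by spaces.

-0.081 -0.359 1.357

θ = κ·ℓ = 0.3729 × 1.4224 = 0.53041 rad
ρ = (1 − cos θ)/κ = (1 − 0.86260)/0.3729 = 0.36847
z = sin θ / κ = 0.50589/0.3729 = 1.35664
x = ρ cos φ = 0.36847 × cos(257.25°) = -0.08132
y = ρ sin φ = 0.36847 × sin(257.25°) = -0.35938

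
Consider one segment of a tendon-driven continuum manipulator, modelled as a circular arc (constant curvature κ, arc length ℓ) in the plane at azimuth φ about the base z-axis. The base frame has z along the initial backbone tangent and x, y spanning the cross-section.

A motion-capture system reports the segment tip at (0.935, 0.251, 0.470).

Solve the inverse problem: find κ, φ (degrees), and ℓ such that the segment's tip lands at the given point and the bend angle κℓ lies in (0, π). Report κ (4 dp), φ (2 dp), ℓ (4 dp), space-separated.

1.6718 15.03 1.3384

ρ = √(x²+y²) = √(0.935² + 0.251²) = 0.96810
φ = atan2(y, x) mod 360° = atan2(0.251, 0.935) = 15.0267°
|p|² = ρ² + z² = 0.96810² + 0.470² = 1.15813
κ = 2ρ / |p|² = 2×0.96810 / 1.15813 = 1.67185
θ = 2·atan2(ρ, z) = 2·atan2(0.96810, 0.470) = 2.23766 rad
ℓ = θ/κ = 2.23766/1.67185 = 1.33843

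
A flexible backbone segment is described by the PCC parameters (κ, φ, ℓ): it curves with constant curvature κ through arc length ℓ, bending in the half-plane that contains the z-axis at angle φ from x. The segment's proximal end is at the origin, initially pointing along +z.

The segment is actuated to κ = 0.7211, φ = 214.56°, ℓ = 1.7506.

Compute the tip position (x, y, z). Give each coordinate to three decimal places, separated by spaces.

θ = κ·ℓ = 0.7211 × 1.7506 = 1.26236 rad
ρ = (1 − cos θ)/κ = (1 − 0.30357)/0.7211 = 0.96579
z = sin θ / κ = 0.95281/0.7211 = 1.32133
x = ρ cos φ = 0.96579 × cos(214.56°) = -0.79536
y = ρ sin φ = 0.96579 × sin(214.56°) = -0.54786

-0.795 -0.548 1.321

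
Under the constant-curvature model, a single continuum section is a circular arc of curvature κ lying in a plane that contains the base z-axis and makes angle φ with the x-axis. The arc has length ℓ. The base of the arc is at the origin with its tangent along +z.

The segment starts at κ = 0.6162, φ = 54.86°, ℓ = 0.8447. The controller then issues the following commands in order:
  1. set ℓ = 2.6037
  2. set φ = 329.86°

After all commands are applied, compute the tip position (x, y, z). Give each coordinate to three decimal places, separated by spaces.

initial: κ=0.6162, φ=54.86°, ℓ=0.8447
cmd 1: set ℓ=2.6037 → (κ,φ,ℓ)=(0.6162,54.86°,2.6037) → tip=(0.9655,1.3717,1.6219)
cmd 2: set φ=329.86° → (κ,φ,ℓ)=(0.6162,329.86°,2.6037) → tip=(1.4506,-0.8422,1.6219)

1.451 -0.842 1.622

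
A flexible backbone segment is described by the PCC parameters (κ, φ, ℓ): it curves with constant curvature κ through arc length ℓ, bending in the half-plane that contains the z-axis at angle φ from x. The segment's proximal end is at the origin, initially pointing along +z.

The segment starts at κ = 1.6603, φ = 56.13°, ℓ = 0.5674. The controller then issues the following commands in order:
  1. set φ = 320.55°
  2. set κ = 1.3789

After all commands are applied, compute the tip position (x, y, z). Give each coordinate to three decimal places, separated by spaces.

0.163 -0.134 0.511

initial: κ=1.6603, φ=56.13°, ℓ=0.5674
cmd 1: set φ=320.55° → (κ,φ,ℓ)=(1.6603,320.55°,0.5674) → tip=(0.1916,-0.1576,0.4871)
cmd 2: set κ=1.3789 → (κ,φ,ℓ)=(1.3789,320.55°,0.5674) → tip=(0.1628,-0.1340,0.5113)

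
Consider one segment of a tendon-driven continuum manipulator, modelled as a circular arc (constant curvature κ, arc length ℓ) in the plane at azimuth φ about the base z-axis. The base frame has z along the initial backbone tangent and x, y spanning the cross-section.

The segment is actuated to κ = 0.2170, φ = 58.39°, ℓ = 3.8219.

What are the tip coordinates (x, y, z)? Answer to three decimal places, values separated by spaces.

θ = κ·ℓ = 0.2170 × 3.8219 = 0.82935 rad
ρ = (1 − cos θ)/κ = (1 − 0.67535)/0.2170 = 1.49607
z = sin θ / κ = 0.73749/0.2170 = 3.39859
x = ρ cos φ = 1.49607 × cos(58.39°) = 0.78414
y = ρ sin φ = 1.49607 × sin(58.39°) = 1.27410

0.784 1.274 3.399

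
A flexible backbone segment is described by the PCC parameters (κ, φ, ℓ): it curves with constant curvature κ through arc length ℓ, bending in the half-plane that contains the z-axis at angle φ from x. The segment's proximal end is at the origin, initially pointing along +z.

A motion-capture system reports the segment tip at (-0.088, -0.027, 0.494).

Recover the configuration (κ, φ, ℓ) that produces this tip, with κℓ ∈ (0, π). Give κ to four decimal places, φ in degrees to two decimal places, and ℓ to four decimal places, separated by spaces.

0.7291 197.06 0.5054

ρ = √(x²+y²) = √(-0.088² + -0.027²) = 0.09205
φ = atan2(y, x) mod 360° = atan2(-0.027, -0.088) = 197.0570°
|p|² = ρ² + z² = 0.09205² + 0.494² = 0.25251
κ = 2ρ / |p|² = 2×0.09205 / 0.25251 = 0.72907
θ = 2·atan2(ρ, z) = 2·atan2(0.09205, 0.494) = 0.36844 rad
ℓ = θ/κ = 0.36844/0.72907 = 0.50536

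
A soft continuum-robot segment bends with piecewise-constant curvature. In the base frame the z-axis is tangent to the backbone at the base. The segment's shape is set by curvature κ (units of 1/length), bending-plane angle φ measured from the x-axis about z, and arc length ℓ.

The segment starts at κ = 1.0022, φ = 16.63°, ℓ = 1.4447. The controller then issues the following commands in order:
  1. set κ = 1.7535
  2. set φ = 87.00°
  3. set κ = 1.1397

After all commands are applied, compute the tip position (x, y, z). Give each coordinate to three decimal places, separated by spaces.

initial: κ=1.0022, φ=16.63°, ℓ=1.4447
cmd 1: set κ=1.7535 → (κ,φ,ℓ)=(1.7535,16.63°,1.4447) → tip=(0.9948,0.2971,0.3259)
cmd 2: set φ=87.00° → (κ,φ,ℓ)=(1.7535,87.00°,1.4447) → tip=(0.0543,1.0369,0.3259)
cmd 3: set κ=1.1397 → (κ,φ,ℓ)=(1.1397,87.00°,1.4447) → tip=(0.0494,0.9425,0.8749)

0.049 0.943 0.875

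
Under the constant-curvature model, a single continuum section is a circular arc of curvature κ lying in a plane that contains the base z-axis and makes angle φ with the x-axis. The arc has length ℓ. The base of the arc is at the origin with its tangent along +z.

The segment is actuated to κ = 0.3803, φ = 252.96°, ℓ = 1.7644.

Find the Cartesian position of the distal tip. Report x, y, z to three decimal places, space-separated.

θ = κ·ℓ = 0.3803 × 1.7644 = 0.67100 rad
ρ = (1 − cos θ)/κ = (1 − 0.78320)/0.3803 = 0.57008
z = sin θ / κ = 0.62177/0.3803 = 1.63495
x = ρ cos φ = 0.57008 × cos(252.96°) = -0.16706
y = ρ sin φ = 0.57008 × sin(252.96°) = -0.54505

-0.167 -0.545 1.635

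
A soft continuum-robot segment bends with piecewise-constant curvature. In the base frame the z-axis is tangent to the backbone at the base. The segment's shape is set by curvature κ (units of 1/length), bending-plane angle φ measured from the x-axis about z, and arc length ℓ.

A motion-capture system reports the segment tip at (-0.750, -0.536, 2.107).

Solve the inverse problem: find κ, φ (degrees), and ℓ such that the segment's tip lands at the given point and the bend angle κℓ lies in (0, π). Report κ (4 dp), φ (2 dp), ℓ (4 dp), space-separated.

ρ = √(x²+y²) = √(-0.750² + -0.536²) = 0.92184
φ = atan2(y, x) mod 360° = atan2(-0.536, -0.750) = 215.5521°
|p|² = ρ² + z² = 0.92184² + 2.107² = 5.28925
κ = 2ρ / |p|² = 2×0.92184 / 5.28925 = 0.34857
θ = 2·atan2(ρ, z) = 2·atan2(0.92184, 2.107) = 0.82485 rad
ℓ = θ/κ = 0.82485/0.34857 = 2.36635

0.3486 215.55 2.3664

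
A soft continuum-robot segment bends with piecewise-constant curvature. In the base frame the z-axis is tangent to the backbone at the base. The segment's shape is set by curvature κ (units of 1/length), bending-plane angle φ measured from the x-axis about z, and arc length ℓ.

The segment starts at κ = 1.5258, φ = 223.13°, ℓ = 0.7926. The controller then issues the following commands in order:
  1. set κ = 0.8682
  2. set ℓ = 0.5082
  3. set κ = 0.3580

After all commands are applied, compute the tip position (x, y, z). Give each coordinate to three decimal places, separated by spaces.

-0.034 -0.032 0.505

initial: κ=1.5258, φ=223.13°, ℓ=0.7926
cmd 1: set κ=0.8682 → (κ,φ,ℓ)=(0.8682,223.13°,0.7926) → tip=(-0.1913,-0.1792,0.7315)
cmd 2: set ℓ=0.5082 → (κ,φ,ℓ)=(0.8682,223.13°,0.5082) → tip=(-0.0805,-0.0754,0.4919)
cmd 3: set κ=0.3580 → (κ,φ,ℓ)=(0.3580,223.13°,0.5082) → tip=(-0.0336,-0.0315,0.5054)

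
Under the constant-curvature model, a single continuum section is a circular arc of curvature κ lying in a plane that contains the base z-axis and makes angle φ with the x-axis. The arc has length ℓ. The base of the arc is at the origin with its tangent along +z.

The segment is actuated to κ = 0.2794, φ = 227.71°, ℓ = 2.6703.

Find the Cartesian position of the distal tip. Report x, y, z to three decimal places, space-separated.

-0.640 -0.703 2.429

θ = κ·ℓ = 0.2794 × 2.6703 = 0.74608 rad
ρ = (1 − cos θ)/κ = (1 − 0.73435)/0.2794 = 0.95077
z = sin θ / κ = 0.67877/0.2794 = 2.42937
x = ρ cos φ = 0.95077 × cos(227.71°) = -0.63976
y = ρ sin φ = 0.95077 × sin(227.71°) = -0.70333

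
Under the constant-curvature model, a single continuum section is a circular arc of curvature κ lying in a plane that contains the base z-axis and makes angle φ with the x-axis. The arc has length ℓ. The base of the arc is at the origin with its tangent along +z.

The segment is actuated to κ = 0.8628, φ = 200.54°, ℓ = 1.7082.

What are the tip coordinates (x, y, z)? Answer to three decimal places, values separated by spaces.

θ = κ·ℓ = 0.8628 × 1.7082 = 1.47383 rad
ρ = (1 − cos θ)/κ = (1 − 0.09681)/0.8628 = 1.04681
z = sin θ / κ = 0.99530/0.8628 = 1.15357
x = ρ cos φ = 1.04681 × cos(200.54°) = -0.98026
y = ρ sin φ = 1.04681 × sin(200.54°) = -0.36729

-0.980 -0.367 1.154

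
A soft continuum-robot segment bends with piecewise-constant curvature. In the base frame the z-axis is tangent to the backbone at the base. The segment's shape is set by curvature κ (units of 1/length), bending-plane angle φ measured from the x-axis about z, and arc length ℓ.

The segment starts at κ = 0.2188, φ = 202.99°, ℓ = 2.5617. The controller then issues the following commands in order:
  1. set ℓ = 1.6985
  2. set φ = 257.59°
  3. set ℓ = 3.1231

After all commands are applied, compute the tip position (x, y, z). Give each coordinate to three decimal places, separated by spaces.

initial: κ=0.2188, φ=202.99°, ℓ=2.5617
cmd 1: set ℓ=1.6985 → (κ,φ,ℓ)=(0.2188,202.99°,1.6985) → tip=(-0.2872,-0.1219,1.6597)
cmd 2: set φ=257.59° → (κ,φ,ℓ)=(0.2188,257.59°,1.6985) → tip=(-0.0670,-0.3047,1.6597)
cmd 3: set ℓ=3.1231 → (κ,φ,ℓ)=(0.2188,257.59°,3.1231) → tip=(-0.2205,-1.0022,2.8857)

-0.221 -1.002 2.886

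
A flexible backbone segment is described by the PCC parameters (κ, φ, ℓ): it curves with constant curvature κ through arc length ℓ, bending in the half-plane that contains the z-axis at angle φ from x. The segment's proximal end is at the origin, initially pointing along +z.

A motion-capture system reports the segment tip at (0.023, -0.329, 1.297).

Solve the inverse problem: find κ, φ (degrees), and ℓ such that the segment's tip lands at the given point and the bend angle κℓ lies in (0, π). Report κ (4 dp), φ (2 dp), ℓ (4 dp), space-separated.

ρ = √(x²+y²) = √(0.023² + -0.329²) = 0.32980
φ = atan2(y, x) mod 360° = atan2(-0.329, 0.023) = 273.9990°
|p|² = ρ² + z² = 0.32980² + 1.297² = 1.79098
κ = 2ρ / |p|² = 2×0.32980 / 1.79098 = 0.36829
θ = 2·atan2(ρ, z) = 2·atan2(0.32980, 1.297) = 0.49801 rad
ℓ = θ/κ = 0.49801/0.36829 = 1.35220

0.3683 274.00 1.3522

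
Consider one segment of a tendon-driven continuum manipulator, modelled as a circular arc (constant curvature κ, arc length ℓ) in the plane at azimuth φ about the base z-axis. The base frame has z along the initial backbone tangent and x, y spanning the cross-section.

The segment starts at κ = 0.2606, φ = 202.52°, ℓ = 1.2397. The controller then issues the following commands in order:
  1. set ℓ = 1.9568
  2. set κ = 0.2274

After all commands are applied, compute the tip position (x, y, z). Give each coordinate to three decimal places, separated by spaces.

initial: κ=0.2606, φ=202.52°, ℓ=1.2397
cmd 1: set ℓ=1.9568 → (κ,φ,ℓ)=(0.2606,202.52°,1.9568) → tip=(-0.4510,-0.1870,1.8731)
cmd 2: set κ=0.2274 → (κ,φ,ℓ)=(0.2274,202.52°,1.9568) → tip=(-0.3956,-0.1640,1.8929)

-0.396 -0.164 1.893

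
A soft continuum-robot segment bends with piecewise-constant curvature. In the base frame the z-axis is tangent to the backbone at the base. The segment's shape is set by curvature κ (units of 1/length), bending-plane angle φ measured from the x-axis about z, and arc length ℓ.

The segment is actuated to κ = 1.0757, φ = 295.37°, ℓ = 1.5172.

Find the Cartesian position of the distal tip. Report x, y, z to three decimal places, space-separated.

θ = κ·ℓ = 1.0757 × 1.5172 = 1.63205 rad
ρ = (1 − cos θ)/κ = (1 − -0.06122)/1.0757 = 0.98654
z = sin θ / κ = 0.99812/1.0757 = 0.92788
x = ρ cos φ = 0.98654 × cos(295.37°) = 0.42269
y = ρ sin φ = 0.98654 × sin(295.37°) = -0.89139

0.423 -0.891 0.928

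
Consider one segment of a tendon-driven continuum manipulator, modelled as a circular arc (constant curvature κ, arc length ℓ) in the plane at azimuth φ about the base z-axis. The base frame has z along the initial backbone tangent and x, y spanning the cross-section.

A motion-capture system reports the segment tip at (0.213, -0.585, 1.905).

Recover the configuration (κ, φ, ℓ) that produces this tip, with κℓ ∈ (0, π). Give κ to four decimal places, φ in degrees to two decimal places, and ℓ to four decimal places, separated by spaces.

0.3100 290.01 2.0379

ρ = √(x²+y²) = √(0.213² + -0.585²) = 0.62257
φ = atan2(y, x) mod 360° = atan2(-0.585, 0.213) = 290.0067°
|p|² = ρ² + z² = 0.62257² + 1.905² = 4.01662
κ = 2ρ / |p|² = 2×0.62257 / 4.01662 = 0.31000
θ = 2·atan2(ρ, z) = 2·atan2(0.62257, 1.905) = 0.63173 rad
ℓ = θ/κ = 0.63173/0.31000 = 2.03787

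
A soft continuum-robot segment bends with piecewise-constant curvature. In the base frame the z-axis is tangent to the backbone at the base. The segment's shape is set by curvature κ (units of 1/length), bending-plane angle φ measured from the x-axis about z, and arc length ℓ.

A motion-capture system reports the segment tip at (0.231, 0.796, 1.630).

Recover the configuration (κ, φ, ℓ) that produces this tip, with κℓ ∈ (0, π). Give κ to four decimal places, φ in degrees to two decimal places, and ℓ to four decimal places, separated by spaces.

0.4957 73.82 1.8979

ρ = √(x²+y²) = √(0.231² + 0.796²) = 0.82884
φ = atan2(y, x) mod 360° = atan2(0.796, 0.231) = 73.8172°
|p|² = ρ² + z² = 0.82884² + 1.630² = 3.34388
κ = 2ρ / |p|² = 2×0.82884 / 3.34388 = 0.49574
θ = 2·atan2(ρ, z) = 2·atan2(0.82884, 1.630) = 0.94084 rad
ℓ = θ/κ = 0.94084/0.49574 = 1.89785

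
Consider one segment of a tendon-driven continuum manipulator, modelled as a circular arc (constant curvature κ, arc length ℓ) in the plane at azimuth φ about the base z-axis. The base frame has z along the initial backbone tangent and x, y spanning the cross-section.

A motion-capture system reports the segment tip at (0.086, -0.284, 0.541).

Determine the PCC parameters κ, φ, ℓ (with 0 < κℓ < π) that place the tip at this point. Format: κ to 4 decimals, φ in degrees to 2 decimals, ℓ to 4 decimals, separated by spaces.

ρ = √(x²+y²) = √(0.086² + -0.284²) = 0.29674
φ = atan2(y, x) mod 360° = atan2(-0.284, 0.086) = 286.8472°
|p|² = ρ² + z² = 0.29674² + 0.541² = 0.38073
κ = 2ρ / |p|² = 2×0.29674 / 0.38073 = 1.55876
θ = 2·atan2(ρ, z) = 2·atan2(0.29674, 0.541) = 1.00337 rad
ℓ = θ/κ = 1.00337/1.55876 = 0.64370

1.5588 286.85 0.6437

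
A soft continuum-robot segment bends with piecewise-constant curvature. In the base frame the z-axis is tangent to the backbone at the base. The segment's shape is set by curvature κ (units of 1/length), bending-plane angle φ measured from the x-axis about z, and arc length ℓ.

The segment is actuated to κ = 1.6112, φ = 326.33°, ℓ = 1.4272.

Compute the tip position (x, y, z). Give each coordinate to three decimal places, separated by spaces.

θ = κ·ℓ = 1.6112 × 1.4272 = 2.29950 rad
ρ = (1 − cos θ)/κ = (1 − -0.66591)/1.6112 = 1.03395
z = sin θ / κ = 0.74604/1.6112 = 0.46303
x = ρ cos φ = 1.03395 × cos(326.33°) = 0.86050
y = ρ sin φ = 1.03395 × sin(326.33°) = -0.57323

0.861 -0.573 0.463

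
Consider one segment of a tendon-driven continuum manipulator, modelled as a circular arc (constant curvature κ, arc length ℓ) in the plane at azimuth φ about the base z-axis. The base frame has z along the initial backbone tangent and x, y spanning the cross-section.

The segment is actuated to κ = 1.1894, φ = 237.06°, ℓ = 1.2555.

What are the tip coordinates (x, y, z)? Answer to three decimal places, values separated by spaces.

-0.422 -0.651 0.838

θ = κ·ℓ = 1.1894 × 1.2555 = 1.49329 rad
ρ = (1 − cos θ)/κ = (1 − 0.07743)/1.1894 = 0.77566
z = sin θ / κ = 0.99700/1.1894 = 0.83824
x = ρ cos φ = 0.77566 × cos(237.06°) = -0.42177
y = ρ sin φ = 0.77566 × sin(237.06°) = -0.65097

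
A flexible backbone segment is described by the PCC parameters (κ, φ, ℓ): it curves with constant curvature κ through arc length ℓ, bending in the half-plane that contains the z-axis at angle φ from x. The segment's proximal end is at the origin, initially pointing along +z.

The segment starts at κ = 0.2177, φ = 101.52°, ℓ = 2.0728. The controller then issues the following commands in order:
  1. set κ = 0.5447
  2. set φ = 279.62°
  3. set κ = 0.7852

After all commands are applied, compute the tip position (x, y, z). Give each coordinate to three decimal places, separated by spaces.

0.225 -1.327 1.272

initial: κ=0.2177, φ=101.52°, ℓ=2.0728
cmd 1: set κ=0.5447 → (κ,φ,ℓ)=(0.5447,101.52°,2.0728) → tip=(-0.2099,1.0298,1.6596)
cmd 2: set φ=279.62° → (κ,φ,ℓ)=(0.5447,279.62°,2.0728) → tip=(0.1756,-1.0362,1.6596)
cmd 3: set κ=0.7852 → (κ,φ,ℓ)=(0.7852,279.62°,2.0728) → tip=(0.2249,-1.3269,1.2715)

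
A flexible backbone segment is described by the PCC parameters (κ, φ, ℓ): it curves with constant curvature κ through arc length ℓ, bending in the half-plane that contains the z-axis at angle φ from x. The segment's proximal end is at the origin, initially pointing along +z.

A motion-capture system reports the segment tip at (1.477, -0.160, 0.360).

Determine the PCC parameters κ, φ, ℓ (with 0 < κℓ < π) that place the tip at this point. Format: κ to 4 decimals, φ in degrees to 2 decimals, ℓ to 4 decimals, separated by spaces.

1.2716 353.82 2.0967

ρ = √(x²+y²) = √(1.477² + -0.160²) = 1.48564
φ = atan2(y, x) mod 360° = atan2(-0.160, 1.477) = 353.8174°
|p|² = ρ² + z² = 1.48564² + 0.360² = 2.33673
κ = 2ρ / |p|² = 2×1.48564 / 2.33673 = 1.27156
θ = 2·atan2(ρ, z) = 2·atan2(1.48564, 0.360) = 2.66612 rad
ℓ = θ/κ = 2.66612/1.27156 = 2.09674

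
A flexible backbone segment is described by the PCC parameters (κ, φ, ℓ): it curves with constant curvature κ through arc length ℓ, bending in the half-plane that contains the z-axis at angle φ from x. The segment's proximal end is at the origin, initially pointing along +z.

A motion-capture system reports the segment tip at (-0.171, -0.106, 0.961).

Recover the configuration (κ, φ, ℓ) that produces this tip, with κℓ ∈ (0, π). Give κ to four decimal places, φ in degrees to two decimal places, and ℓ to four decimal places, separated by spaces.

ρ = √(x²+y²) = √(-0.171² + -0.106²) = 0.20119
φ = atan2(y, x) mod 360° = atan2(-0.106, -0.171) = 211.7941°
|p|² = ρ² + z² = 0.20119² + 0.961² = 0.96400
κ = 2ρ / |p|² = 2×0.20119 / 0.96400 = 0.41741
θ = 2·atan2(ρ, z) = 2·atan2(0.20119, 0.961) = 0.41275 rad
ℓ = θ/κ = 0.41275/0.41741 = 0.98884

0.4174 211.79 0.9888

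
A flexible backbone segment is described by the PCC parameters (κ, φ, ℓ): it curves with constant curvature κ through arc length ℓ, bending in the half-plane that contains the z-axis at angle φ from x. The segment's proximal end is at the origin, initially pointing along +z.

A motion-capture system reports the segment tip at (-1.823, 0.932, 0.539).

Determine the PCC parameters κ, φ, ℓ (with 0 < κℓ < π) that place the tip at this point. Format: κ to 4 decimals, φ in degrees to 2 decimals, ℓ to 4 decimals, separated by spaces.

ρ = √(x²+y²) = √(-1.823² + 0.932²) = 2.04743
φ = atan2(y, x) mod 360° = atan2(0.932, -1.823) = 152.9218°
|p|² = ρ² + z² = 2.04743² + 0.539² = 4.48247
κ = 2ρ / |p|² = 2×2.04743 / 4.48247 = 0.91352
θ = 2·atan2(ρ, z) = 2·atan2(2.04743, 0.539) = 2.62676 rad
ℓ = θ/κ = 2.62676/0.91352 = 2.87541

0.9135 152.92 2.8754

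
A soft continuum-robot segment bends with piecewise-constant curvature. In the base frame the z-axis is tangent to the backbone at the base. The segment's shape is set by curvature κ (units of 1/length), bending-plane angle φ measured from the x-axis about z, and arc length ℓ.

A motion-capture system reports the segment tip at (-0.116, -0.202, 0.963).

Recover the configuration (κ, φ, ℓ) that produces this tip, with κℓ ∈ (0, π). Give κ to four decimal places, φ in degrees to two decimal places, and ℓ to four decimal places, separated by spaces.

ρ = √(x²+y²) = √(-0.116² + -0.202²) = 0.23294
φ = atan2(y, x) mod 360° = atan2(-0.202, -0.116) = 240.1331°
|p|² = ρ² + z² = 0.23294² + 0.963² = 0.98163
κ = 2ρ / |p|² = 2×0.23294 / 0.98163 = 0.47459
θ = 2·atan2(ρ, z) = 2·atan2(0.23294, 0.963) = 0.47466 rad
ℓ = θ/κ = 0.47466/0.47459 = 1.00013

0.4746 240.13 1.0001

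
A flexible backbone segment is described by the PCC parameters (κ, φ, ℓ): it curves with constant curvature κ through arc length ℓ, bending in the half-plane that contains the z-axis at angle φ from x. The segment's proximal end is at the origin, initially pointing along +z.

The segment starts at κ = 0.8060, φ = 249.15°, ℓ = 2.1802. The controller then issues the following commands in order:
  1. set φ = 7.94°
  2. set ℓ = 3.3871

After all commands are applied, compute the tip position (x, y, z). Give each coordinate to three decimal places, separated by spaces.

initial: κ=0.8060, φ=249.15°, ℓ=2.1802
cmd 1: set φ=7.94° → (κ,φ,ℓ)=(0.8060,7.94°,2.1802) → tip=(1.4566,0.2032,1.2192)
cmd 2: set ℓ=3.3871 → (κ,φ,ℓ)=(0.8060,7.94°,3.3871) → tip=(2.3550,0.3285,0.4964)

2.355 0.328 0.496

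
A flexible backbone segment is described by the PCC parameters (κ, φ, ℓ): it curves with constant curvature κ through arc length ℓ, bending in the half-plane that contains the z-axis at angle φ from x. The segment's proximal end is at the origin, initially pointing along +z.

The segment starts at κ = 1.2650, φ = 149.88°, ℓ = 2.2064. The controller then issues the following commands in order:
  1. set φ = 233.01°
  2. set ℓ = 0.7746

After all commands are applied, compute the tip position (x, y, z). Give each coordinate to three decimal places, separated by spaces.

initial: κ=1.2650, φ=149.88°, ℓ=2.2064
cmd 1: set φ=233.01° → (κ,φ,ℓ)=(1.2650,233.01°,2.2064) → tip=(-0.9223,-1.2244,0.2714)
cmd 2: set ℓ=0.7746 → (κ,φ,ℓ)=(1.2650,233.01°,0.7746) → tip=(-0.2106,-0.2796,0.6565)

-0.211 -0.280 0.656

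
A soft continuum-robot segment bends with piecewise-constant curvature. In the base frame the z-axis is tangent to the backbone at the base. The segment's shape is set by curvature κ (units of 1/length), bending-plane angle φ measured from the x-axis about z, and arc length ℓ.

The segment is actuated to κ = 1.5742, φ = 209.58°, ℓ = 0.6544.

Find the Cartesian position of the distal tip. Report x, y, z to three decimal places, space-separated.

-0.268 -0.152 0.545

θ = κ·ℓ = 1.5742 × 0.6544 = 1.03016 rad
ρ = (1 − cos θ)/κ = (1 − 0.51468)/1.5742 = 0.30829
z = sin θ / κ = 0.85738/1.5742 = 0.54464
x = ρ cos φ = 0.30829 × cos(209.58°) = -0.26811
y = ρ sin φ = 0.30829 × sin(209.58°) = -0.15219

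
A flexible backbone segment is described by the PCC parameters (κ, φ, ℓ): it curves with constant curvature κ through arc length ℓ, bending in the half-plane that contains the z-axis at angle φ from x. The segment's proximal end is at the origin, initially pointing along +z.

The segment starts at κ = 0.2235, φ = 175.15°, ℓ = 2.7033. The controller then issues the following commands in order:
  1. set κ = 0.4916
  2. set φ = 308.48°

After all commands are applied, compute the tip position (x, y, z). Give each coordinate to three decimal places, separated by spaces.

initial: κ=0.2235, φ=175.15°, ℓ=2.7033
cmd 1: set κ=0.4916 → (κ,φ,ℓ)=(0.4916,175.15°,2.7033) → tip=(-1.5414,0.1308,1.9750)
cmd 2: set φ=308.48° → (κ,φ,ℓ)=(0.4916,308.48°,2.7033) → tip=(0.9626,-1.2110,1.9750)

0.963 -1.211 1.975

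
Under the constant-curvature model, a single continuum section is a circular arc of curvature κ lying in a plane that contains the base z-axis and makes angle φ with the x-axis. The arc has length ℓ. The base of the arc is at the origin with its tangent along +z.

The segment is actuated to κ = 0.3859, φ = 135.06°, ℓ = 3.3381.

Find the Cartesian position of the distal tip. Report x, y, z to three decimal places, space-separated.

-1.323 1.320 2.489

θ = κ·ℓ = 0.3859 × 3.3381 = 1.28817 rad
ρ = (1 − cos θ)/κ = (1 − 0.27888)/0.3859 = 1.86868
z = sin θ / κ = 0.96033/0.3859 = 2.48854
x = ρ cos φ = 1.86868 × cos(135.06°) = -1.32274
y = ρ sin φ = 1.86868 × sin(135.06°) = 1.31997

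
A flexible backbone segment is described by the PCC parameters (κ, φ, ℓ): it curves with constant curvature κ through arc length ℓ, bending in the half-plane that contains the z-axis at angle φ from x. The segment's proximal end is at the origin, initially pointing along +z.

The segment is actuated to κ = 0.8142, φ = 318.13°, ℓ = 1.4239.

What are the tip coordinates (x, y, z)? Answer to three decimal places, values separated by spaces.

θ = κ·ℓ = 0.8142 × 1.4239 = 1.15934 rad
ρ = (1 − cos θ)/κ = (1 − 0.39995)/0.8142 = 0.73699
z = sin θ / κ = 0.91654/0.8142 = 1.12569
x = ρ cos φ = 0.73699 × cos(318.13°) = 0.54881
y = ρ sin φ = 0.73699 × sin(318.13°) = -0.49190

0.549 -0.492 1.126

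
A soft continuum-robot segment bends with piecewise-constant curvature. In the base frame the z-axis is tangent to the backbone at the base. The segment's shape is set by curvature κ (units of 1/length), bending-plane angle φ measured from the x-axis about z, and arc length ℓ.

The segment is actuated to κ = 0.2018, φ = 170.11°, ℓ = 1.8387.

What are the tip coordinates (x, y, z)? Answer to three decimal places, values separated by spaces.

-0.332 0.058 1.797

θ = κ·ℓ = 0.2018 × 1.8387 = 0.37105 rad
ρ = (1 − cos θ)/κ = (1 − 0.93195)/0.2018 = 0.33723
z = sin θ / κ = 0.36259/0.2018 = 1.79680
x = ρ cos φ = 0.33723 × cos(170.11°) = -0.33222
y = ρ sin φ = 0.33723 × sin(170.11°) = 0.05792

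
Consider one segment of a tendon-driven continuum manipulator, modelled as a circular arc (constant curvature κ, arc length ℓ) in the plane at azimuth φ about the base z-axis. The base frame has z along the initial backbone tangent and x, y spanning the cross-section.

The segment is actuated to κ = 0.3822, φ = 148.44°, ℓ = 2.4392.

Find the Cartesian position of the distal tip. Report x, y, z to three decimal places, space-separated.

θ = κ·ℓ = 0.3822 × 2.4392 = 0.93226 rad
ρ = (1 − cos θ)/κ = (1 − 0.59602)/0.3822 = 1.05699
z = sin θ / κ = 0.80297/0.3822 = 2.10092
x = ρ cos φ = 1.05699 × cos(148.44°) = -0.90065
y = ρ sin φ = 1.05699 × sin(148.44°) = 0.55322

-0.901 0.553 2.101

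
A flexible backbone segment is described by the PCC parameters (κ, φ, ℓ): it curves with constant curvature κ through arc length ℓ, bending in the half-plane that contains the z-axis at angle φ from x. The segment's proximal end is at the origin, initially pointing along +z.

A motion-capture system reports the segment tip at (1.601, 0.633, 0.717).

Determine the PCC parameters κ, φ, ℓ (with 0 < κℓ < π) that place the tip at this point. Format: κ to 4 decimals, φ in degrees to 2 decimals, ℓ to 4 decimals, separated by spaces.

0.9900 21.57 2.3761

ρ = √(x²+y²) = √(1.601² + 0.633²) = 1.72160
φ = atan2(y, x) mod 360° = atan2(0.633, 1.601) = 21.5727°
|p|² = ρ² + z² = 1.72160² + 0.717² = 3.47798
κ = 2ρ / |p|² = 2×1.72160 / 3.47798 = 0.99000
θ = 2·atan2(ρ, z) = 2·atan2(1.72160, 0.717) = 2.35234 rad
ℓ = θ/κ = 2.35234/0.99000 = 2.37611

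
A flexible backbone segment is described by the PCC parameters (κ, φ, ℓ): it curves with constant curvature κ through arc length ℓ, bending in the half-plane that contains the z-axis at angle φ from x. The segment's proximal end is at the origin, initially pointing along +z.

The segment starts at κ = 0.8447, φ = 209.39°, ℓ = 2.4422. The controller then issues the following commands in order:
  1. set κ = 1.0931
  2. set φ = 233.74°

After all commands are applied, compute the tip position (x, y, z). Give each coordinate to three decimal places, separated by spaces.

initial: κ=0.8447, φ=209.39°, ℓ=2.4422
cmd 1: set κ=1.0931 → (κ,φ,ℓ)=(1.0931,209.39°,2.4422) → tip=(-1.5070,-0.8488,0.4160)
cmd 2: set φ=233.74° → (κ,φ,ℓ)=(1.0931,233.74°,2.4422) → tip=(-1.0230,-1.3947,0.4160)

-1.023 -1.395 0.416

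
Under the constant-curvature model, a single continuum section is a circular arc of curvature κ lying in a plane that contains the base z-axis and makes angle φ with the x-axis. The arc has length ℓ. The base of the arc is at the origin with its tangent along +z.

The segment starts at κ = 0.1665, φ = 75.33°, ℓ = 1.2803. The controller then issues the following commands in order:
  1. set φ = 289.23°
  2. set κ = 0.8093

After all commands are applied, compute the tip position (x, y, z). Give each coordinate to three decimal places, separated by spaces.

initial: κ=0.1665, φ=75.33°, ℓ=1.2803
cmd 1: set φ=289.23° → (κ,φ,ℓ)=(0.1665,289.23°,1.2803) → tip=(0.0448,-0.1284,1.2706)
cmd 2: set κ=0.8093 → (κ,φ,ℓ)=(0.8093,289.23°,1.2803) → tip=(0.1996,-0.5722,1.0632)

0.200 -0.572 1.063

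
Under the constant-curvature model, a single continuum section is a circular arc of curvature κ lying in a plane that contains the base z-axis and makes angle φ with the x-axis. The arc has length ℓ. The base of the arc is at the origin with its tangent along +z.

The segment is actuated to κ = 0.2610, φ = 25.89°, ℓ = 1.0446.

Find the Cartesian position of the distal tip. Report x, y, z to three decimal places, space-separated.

0.127 0.062 1.032

θ = κ·ℓ = 0.2610 × 1.0446 = 0.27264 rad
ρ = (1 − cos θ)/κ = (1 − 0.96306)/0.2610 = 0.14152
z = sin θ / κ = 0.26928/0.2610 = 1.03171
x = ρ cos φ = 0.14152 × cos(25.89°) = 0.12732
y = ρ sin φ = 0.14152 × sin(25.89°) = 0.06179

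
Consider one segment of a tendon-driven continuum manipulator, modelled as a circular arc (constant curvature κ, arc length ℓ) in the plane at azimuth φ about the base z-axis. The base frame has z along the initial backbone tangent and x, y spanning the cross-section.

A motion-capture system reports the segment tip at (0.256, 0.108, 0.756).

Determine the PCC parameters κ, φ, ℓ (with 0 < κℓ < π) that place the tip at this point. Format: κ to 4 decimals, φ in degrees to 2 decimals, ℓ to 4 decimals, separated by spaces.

ρ = √(x²+y²) = √(0.256² + 0.108²) = 0.27785
φ = atan2(y, x) mod 360° = atan2(0.108, 0.256) = 22.8737°
|p|² = ρ² + z² = 0.27785² + 0.756² = 0.64874
κ = 2ρ / |p|² = 2×0.27785 / 0.64874 = 0.85659
θ = 2·atan2(ρ, z) = 2·atan2(0.27785, 0.756) = 0.70440 rad
ℓ = θ/κ = 0.70440/0.85659 = 0.82234

0.8566 22.87 0.8223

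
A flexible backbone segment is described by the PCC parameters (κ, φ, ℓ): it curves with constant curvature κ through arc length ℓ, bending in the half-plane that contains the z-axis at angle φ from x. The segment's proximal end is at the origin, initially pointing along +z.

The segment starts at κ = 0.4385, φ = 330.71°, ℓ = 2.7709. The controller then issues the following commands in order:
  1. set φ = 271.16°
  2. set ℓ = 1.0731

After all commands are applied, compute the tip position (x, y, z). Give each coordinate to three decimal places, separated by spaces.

0.005 -0.248 1.034

initial: κ=0.4385, φ=330.71°, ℓ=2.7709
cmd 1: set φ=271.16° → (κ,φ,ℓ)=(0.4385,271.16°,2.7709) → tip=(0.0301,-1.4859,2.1377)
cmd 2: set ℓ=1.0731 → (κ,φ,ℓ)=(0.4385,271.16°,1.0731) → tip=(0.0050,-0.2478,1.0339)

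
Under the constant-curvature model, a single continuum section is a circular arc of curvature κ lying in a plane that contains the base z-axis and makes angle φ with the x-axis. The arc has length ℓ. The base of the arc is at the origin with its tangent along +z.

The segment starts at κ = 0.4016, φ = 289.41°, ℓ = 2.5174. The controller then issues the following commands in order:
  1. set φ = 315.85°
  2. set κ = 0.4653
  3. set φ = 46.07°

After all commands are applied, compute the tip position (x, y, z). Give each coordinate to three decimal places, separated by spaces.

0.911 0.946 1.980

initial: κ=0.4016, φ=289.41°, ℓ=2.5174
cmd 1: set φ=315.85° → (κ,φ,ℓ)=(0.4016,315.85°,2.5174) → tip=(0.8379,-0.8134,2.1100)
cmd 2: set κ=0.4653 → (κ,φ,ℓ)=(0.4653,315.85°,2.5174) → tip=(0.9423,-0.9148,1.9800)
cmd 3: set φ=46.07° → (κ,φ,ℓ)=(0.4653,46.07°,2.5174) → tip=(0.9112,0.9458,1.9800)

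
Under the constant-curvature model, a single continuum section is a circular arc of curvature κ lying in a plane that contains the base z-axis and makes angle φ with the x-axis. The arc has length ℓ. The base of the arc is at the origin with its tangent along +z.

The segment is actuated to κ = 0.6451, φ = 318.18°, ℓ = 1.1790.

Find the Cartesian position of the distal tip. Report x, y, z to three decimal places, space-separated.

0.318 -0.285 1.069

θ = κ·ℓ = 0.6451 × 1.1790 = 0.76057 rad
ρ = (1 − cos θ)/κ = (1 − 0.72444)/0.6451 = 0.42716
z = sin θ / κ = 0.68934/0.6451 = 1.06857
x = ρ cos φ = 0.42716 × cos(318.18°) = 0.31834
y = ρ sin φ = 0.42716 × sin(318.18°) = -0.28482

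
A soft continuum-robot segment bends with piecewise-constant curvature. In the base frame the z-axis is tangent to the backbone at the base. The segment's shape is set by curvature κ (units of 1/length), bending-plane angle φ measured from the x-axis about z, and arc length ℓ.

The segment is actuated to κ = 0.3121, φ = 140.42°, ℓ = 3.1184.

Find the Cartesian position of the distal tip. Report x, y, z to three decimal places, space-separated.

θ = κ·ℓ = 0.3121 × 3.1184 = 0.97325 rad
ρ = (1 − cos θ)/κ = (1 − 0.56261)/0.3121 = 1.40143
z = sin θ / κ = 0.82672/0.3121 = 2.64889
x = ρ cos φ = 1.40143 × cos(140.42°) = -1.08013
y = ρ sin φ = 1.40143 × sin(140.42°) = 0.89293

-1.080 0.893 2.649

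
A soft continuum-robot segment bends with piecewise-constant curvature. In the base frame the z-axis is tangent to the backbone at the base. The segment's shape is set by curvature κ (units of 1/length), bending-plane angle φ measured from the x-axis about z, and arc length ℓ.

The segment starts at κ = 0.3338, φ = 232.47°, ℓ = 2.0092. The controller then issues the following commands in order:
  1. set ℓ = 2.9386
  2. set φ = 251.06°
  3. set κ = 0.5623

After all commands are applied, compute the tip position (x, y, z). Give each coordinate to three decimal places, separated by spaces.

-0.624 -1.819 1.772

initial: κ=0.3338, φ=232.47°, ℓ=2.0092
cmd 1: set ℓ=2.9386 → (κ,φ,ℓ)=(0.3338,232.47°,2.9386) → tip=(-0.8098,-1.0542,2.4895)
cmd 2: set φ=251.06° → (κ,φ,ℓ)=(0.3338,251.06°,2.9386) → tip=(-0.4315,-1.2574,2.4895)
cmd 3: set κ=0.5623 → (κ,φ,ℓ)=(0.5623,251.06°,2.9386) → tip=(-0.6243,-1.8192,1.7725)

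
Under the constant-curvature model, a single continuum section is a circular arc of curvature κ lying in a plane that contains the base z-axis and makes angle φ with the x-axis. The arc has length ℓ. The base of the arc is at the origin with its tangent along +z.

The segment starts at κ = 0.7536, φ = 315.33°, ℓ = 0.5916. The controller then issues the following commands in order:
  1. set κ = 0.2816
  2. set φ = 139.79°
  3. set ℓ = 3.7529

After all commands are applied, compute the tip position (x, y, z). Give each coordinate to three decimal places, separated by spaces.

initial: κ=0.7536, φ=315.33°, ℓ=0.5916
cmd 1: set κ=0.2816 → (κ,φ,ℓ)=(0.2816,315.33°,0.5916) → tip=(0.0350,-0.0346,0.5889)
cmd 2: set φ=139.79° → (κ,φ,ℓ)=(0.2816,139.79°,0.5916) → tip=(-0.0375,0.0317,0.5889)
cmd 3: set ℓ=3.7529 → (κ,φ,ℓ)=(0.2816,139.79°,3.7529) → tip=(-1.3786,1.1654,3.0923)

-1.379 1.165 3.092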